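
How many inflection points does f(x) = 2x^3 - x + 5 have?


Inflection points occur where f''(x) = 0 and concavity changes.
f(x) = 2x^3 - x + 5
f'(x) = 6x^2 - 1
f''(x) = 12x
Set f''(x) = 0:
12x = 0
x = 0 / 12 = 0
Since f''(x) is linear (degree 1), it changes sign at this point.
Therefore there is exactly 1 inflection point.

1


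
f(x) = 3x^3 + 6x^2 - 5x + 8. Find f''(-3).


First derivative:
f'(x) = 9x^2 + 12x - 5
Second derivative:
f''(x) = 18x + 12
Substitute x = -3:
f''(-3) = 18 * (-3) + 12
= -54 + 12
= -42

-42


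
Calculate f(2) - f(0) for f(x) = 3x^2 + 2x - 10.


Net change = f(b) - f(a)
f(x) = 3x^2 + 2x - 10
Compute f(2):
f(2) = 3 * 2^2 + 2 * 2 - 10
= 12 + 4 - 10
= 6
Compute f(0):
f(0) = 3 * 0^2 + 2 * 0 - 10
= 0 + 0 - 10
= -10
Net change = 6 - (-10) = 16

16


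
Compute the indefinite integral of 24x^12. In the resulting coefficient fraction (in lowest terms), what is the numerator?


Apply the power rule for integration:
integral of ax^n dx = a/(n+1) * x^(n+1) + C
integral of 24x^12 dx
= 24/13 * x^13 + C
The coefficient in lowest terms is 24/13, and its numerator is 24

24


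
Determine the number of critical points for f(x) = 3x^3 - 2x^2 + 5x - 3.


Find where f'(x) = 0:
f(x) = 3x^3 - 2x^2 + 5x - 3
f'(x) = 9x^2 - 4x + 5
This is a quadratic in x. Use the discriminant to count real roots.
Discriminant = (-4)^2 - 4 * 9 * 5
= 16 - 180
= -164
Since discriminant < 0, f'(x) = 0 has no real solutions.
Number of critical points: 0

0


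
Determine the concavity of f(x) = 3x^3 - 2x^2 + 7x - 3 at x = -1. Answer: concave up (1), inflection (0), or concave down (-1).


Concavity is determined by the sign of f''(x).
f(x) = 3x^3 - 2x^2 + 7x - 3
f'(x) = 9x^2 - 4x + 7
f''(x) = 18x - 4
f''(-1) = 18 * (-1) - 4
= -18 - 4
= -22
Since f''(-1) < 0, the function is concave down (-1)

-1


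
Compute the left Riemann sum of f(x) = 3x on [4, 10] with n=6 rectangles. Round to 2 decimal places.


Left Riemann sum uses left endpoints of each subinterval.
Interval: [4, 10], n = 6
dx = (10 - 4) / 6 = 1
Left endpoints: [4, 5, 6, 7, 8, 9]
f values: [12, 15, 18, 21, 24, 27]
Sum = dx * (sum of f values)
= 1 * 117
= 117 = 117.00

117.00


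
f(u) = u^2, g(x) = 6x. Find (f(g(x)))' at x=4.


Using the chain rule: (f(g(x)))' = f'(g(x)) * g'(x)
First, find g(4):
g(4) = 6 * 4 + 0 = 24
Next, f'(u) = 2u
And g'(x) = 6
So f'(g(4)) * g'(4)
= 2 * 24 * 6
= 288

288


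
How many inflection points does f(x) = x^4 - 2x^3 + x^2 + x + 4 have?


Inflection points occur where f''(x) = 0 and concavity changes.
f(x) = x^4 - 2x^3 + x^2 + x + 4
f'(x) = 4x^3 - 6x^2 + 2x + 1
f''(x) = 12x^2 - 12x + 2
This is a quadratic in x. Use the discriminant to count real roots.
Discriminant = (-12)^2 - 4 * 12 * 2
= 144 - 96
= 48
Since discriminant > 0, f''(x) = 0 has 2 distinct real solutions.
A quadratic with two distinct real roots changes sign at each root, so concavity changes at both.
Number of inflection points: 2

2


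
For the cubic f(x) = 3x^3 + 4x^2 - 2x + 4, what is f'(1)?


Differentiate f(x) = 3x^3 + 4x^2 - 2x + 4 term by term:
f'(x) = 9x^2 + 8x - 2
Substitute x = 1:
f'(1) = 9 * 1^2 + 8 * 1 - 2
= 9 + 8 - 2
= 15

15


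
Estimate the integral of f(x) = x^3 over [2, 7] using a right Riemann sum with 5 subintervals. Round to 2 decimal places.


Right Riemann sum uses right endpoints of each subinterval.
Interval: [2, 7], n = 5
dx = (7 - 2) / 5 = 1
Right endpoints: [3, 4, 5, 6, 7]
f values: [27, 64, 125, 216, 343]
Sum = dx * (sum of f values)
= 1 * 775
= 775 = 775.00

775.00


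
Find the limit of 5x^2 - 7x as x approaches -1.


Since polynomials are continuous, we use direct substitution.
lim(x->-1) of 5x^2 - 7x
= 5 * (-1)^2 - 7 * (-1) + 0
= 5 + 7 + 0
= 12

12


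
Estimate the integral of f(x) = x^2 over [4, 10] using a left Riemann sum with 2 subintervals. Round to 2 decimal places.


Left Riemann sum uses left endpoints of each subinterval.
Interval: [4, 10], n = 2
dx = (10 - 4) / 2 = 3
Left endpoints: [4, 7]
f values: [16, 49]
Sum = dx * (sum of f values)
= 3 * 65
= 195 = 195.00

195.00


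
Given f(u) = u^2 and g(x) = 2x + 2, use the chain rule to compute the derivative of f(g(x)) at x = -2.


Using the chain rule: (f(g(x)))' = f'(g(x)) * g'(x)
First, find g(-2):
g(-2) = 2 * (-2) + 2 = -2
Next, f'(u) = 2u
And g'(x) = 2
So f'(g(-2)) * g'(-2)
= 2 * (-2) * 2
= -8

-8


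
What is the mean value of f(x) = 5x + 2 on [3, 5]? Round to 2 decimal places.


Average value = 1/(b-a) * integral from a to b of f(x) dx
First compute the integral of 5x + 2:
F(x) = (5/2)x^2 + 2x
F(5) = 5/2 * 25 + 2 * 5 = 145/2
F(3) = 5/2 * 9 + 2 * 3 = 57/2
Integral = 145/2 - 57/2 = 44
Average = 44 / (5 - 3) = 44 / 2
= 22 = 22.00

22.00


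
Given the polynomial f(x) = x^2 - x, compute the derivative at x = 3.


Differentiate term by term using power and sum rules:
f(x) = x^2 - x
f'(x) = 2x - 1
Substitute x = 3:
f'(3) = 2 * 3 - 1
= 6 - 1
= 5

5


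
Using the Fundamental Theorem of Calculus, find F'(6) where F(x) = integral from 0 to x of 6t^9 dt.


By the Fundamental Theorem of Calculus (Part 1):
If F(x) = integral from 0 to x of f(t) dt, then F'(x) = f(x)
Here f(t) = 6t^9
So F'(x) = 6x^9
Evaluate at x = 6:
F'(6) = 6 * 6^9
= 6 * 10077696
= 60466176

60466176


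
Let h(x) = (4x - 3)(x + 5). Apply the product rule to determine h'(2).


Let u(x) = 4x - 3 and v(x) = x + 5
u'(x) = 4
v'(x) = 1
Product rule: h'(x) = u'(x)*v(x) + u(x)*v'(x)
= 4 * (x + 5) + (4x - 3) * 1
At x = 2:
u(2) = 4 * 2 - 3 = 5
v(2) = 1 * 2 + 5 = 7
h'(2) = 4 * 7 + 5 * 1
= 28 + 5
= 33

33


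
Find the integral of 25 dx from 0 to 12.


The integral of a constant k over [a, b] equals k * (b - a).
integral from 0 to 12 of 25 dx
= 25 * (12 - 0)
= 25 * 12
= 300

300


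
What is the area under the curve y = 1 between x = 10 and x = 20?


The area under a constant function y = 1 is a rectangle.
Width = 20 - 10 = 10
Height = 1
Area = width * height
= 10 * 1
= 10

10


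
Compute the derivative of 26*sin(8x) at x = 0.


Apply the chain rule to differentiate 26*sin(8x):
d/dx [26*sin(8x)]
= 26 * cos(8x) * d/dx(8x)
= 26 * 8 * cos(8x)
= 208 * cos(8x)
Evaluate at x = 0:
= 208 * cos(0)
= 208 * 1
= 208

208


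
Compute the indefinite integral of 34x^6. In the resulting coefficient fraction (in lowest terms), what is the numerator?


Apply the power rule for integration:
integral of ax^n dx = a/(n+1) * x^(n+1) + C
integral of 34x^6 dx
= 34/7 * x^7 + C
The coefficient in lowest terms is 34/7, and its numerator is 34

34


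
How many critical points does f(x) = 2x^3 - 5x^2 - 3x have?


Find where f'(x) = 0:
f(x) = 2x^3 - 5x^2 - 3x
f'(x) = 6x^2 - 10x - 3
This is a quadratic in x. Use the discriminant to count real roots.
Discriminant = (-10)^2 - 4 * 6 * (-3)
= 100 - (-72)
= 172
Since discriminant > 0, f'(x) = 0 has 2 real solutions.
Number of critical points: 2

2


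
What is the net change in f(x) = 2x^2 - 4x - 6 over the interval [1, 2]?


Net change = f(b) - f(a)
f(x) = 2x^2 - 4x - 6
Compute f(2):
f(2) = 2 * 2^2 - 4 * 2 - 6
= 8 - 8 - 6
= -6
Compute f(1):
f(1) = 2 * 1^2 - 4 * 1 - 6
= 2 - 4 - 6
= -8
Net change = -6 - (-8) = 2

2


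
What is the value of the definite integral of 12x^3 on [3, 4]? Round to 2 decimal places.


Find the antiderivative of 12x^3:
F(x) = 12/4 * x^4
Apply the Fundamental Theorem of Calculus:
F(4) - F(3)
= 12/4 * 4^4 - 12/4 * 3^4
= 12/4 * (256 - 81)
= 12/4 * 175
= 525 = 525.00

525.00


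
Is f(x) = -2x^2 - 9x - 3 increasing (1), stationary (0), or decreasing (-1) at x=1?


Compute f'(x) to determine behavior:
f'(x) = -4x - 9
f'(1) = -4 * 1 - 9
= -4 - 9
= -13
Since f'(1) < 0, the function is decreasing (-1)

-1


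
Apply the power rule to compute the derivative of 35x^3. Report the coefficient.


We apply the power rule: d/dx [ax^n] = a*n * x^(n-1)
d/dx [35x^3]
= 35 * 3 * x^(3-1)
= 105x^2
The coefficient is 105

105


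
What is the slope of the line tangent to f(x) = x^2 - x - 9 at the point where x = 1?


The slope of the tangent line equals f'(x) at the point.
f(x) = x^2 - x - 9
f'(x) = 2x - 1
At x = 1:
f'(1) = 2 * 1 - 1
= 2 - 1
= 1

1


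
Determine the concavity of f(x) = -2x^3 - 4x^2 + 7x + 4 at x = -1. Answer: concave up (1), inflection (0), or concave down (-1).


Concavity is determined by the sign of f''(x).
f(x) = -2x^3 - 4x^2 + 7x + 4
f'(x) = -6x^2 - 8x + 7
f''(x) = -12x - 8
f''(-1) = -12 * (-1) - 8
= 12 - 8
= 4
Since f''(-1) > 0, the function is concave up (1)

1


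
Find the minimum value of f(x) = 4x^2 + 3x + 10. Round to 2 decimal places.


For a quadratic f(x) = ax^2 + bx + c with a > 0, the minimum is at the vertex.
Vertex x-coordinate: x = -b/(2a)
x = -(3) / (2 * 4)
x = -3/8
Substitute back to find the minimum value:
f(-3/8) = 4 * (-3/8)^2 + 3 * (-3/8) + 10
= 9/16 - 9/8 + 10
= 151/16 ≈ 9.44

9.44


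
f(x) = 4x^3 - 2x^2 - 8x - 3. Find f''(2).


First derivative:
f'(x) = 12x^2 - 4x - 8
Second derivative:
f''(x) = 24x - 4
Substitute x = 2:
f''(2) = 24 * 2 - 4
= 48 - 4
= 44

44


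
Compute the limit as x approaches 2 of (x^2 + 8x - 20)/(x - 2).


Direct substitution gives 0/0, so we factor the numerator.
Factor: (x^2 + 8x - 20) = (x - 2)(x + 10)
Cancel the common factor (x - 2):
(x^2 + 8x - 20)/(x - 2) = (x + 10)
Now substitute x = 2:
= (2) - (-10) = 12

12


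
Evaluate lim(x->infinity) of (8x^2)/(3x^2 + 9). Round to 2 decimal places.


For limits at infinity with equal-degree polynomials,
we compare leading coefficients.
Numerator leading term: 8x^2
Denominator leading term: 3x^2
Divide both by x^2:
lim = (8) / (3 + 9/x^2)
As x -> infinity, the 1/x and 1/x^2 terms vanish:
= 8/3 ≈ 2.67

2.67


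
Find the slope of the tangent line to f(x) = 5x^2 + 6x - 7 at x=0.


The slope of the tangent line equals f'(x) at the point.
f(x) = 5x^2 + 6x - 7
f'(x) = 10x + 6
At x = 0:
f'(0) = 10 * 0 + 6
= 0 + 6
= 6

6


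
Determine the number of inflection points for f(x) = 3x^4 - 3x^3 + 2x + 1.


Inflection points occur where f''(x) = 0 and concavity changes.
f(x) = 3x^4 - 3x^3 + 2x + 1
f'(x) = 12x^3 - 9x^2 + 2
f''(x) = 36x^2 - 18x
This is a quadratic in x. Use the discriminant to count real roots.
Discriminant = (-18)^2 - 4 * 36 * 0
= 324 - 0
= 324
Since discriminant > 0, f''(x) = 0 has 2 distinct real solutions.
A quadratic with two distinct real roots changes sign at each root, so concavity changes at both.
Number of inflection points: 2

2


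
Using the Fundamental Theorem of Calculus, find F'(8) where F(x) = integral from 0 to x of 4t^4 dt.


By the Fundamental Theorem of Calculus (Part 1):
If F(x) = integral from 0 to x of f(t) dt, then F'(x) = f(x)
Here f(t) = 4t^4
So F'(x) = 4x^4
Evaluate at x = 8:
F'(8) = 4 * 8^4
= 4 * 4096
= 16384

16384


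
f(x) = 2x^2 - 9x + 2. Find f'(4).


Differentiate term by term using power and sum rules:
f(x) = 2x^2 - 9x + 2
f'(x) = 4x - 9
Substitute x = 4:
f'(4) = 4 * 4 - 9
= 16 - 9
= 7

7


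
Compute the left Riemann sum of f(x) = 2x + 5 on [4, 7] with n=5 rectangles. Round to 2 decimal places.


Left Riemann sum uses left endpoints of each subinterval.
Interval: [4, 7], n = 5
dx = (7 - 4) / 5 = 3/5
Left endpoints: [4, 23/5, 26/5, 29/5, 32/5]
f values: [13, 71/5, 77/5, 83/5, 89/5]
Sum = dx * (sum of f values)
= 3/5 * 77
= 231/5 = 46.20

46.20


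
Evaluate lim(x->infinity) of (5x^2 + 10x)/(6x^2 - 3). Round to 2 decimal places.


For limits at infinity with equal-degree polynomials,
we compare leading coefficients.
Numerator leading term: 5x^2
Denominator leading term: 6x^2
Divide both by x^2:
lim = (5 + 10/x) / (6 - 3/x^2)
As x -> infinity, the 1/x and 1/x^2 terms vanish:
= 5/6 ≈ 0.83

0.83


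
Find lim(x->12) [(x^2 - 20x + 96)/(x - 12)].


Direct substitution gives 0/0, so we factor the numerator.
Factor: (x^2 - 20x + 96) = (x - 12)(x - 8)
Cancel the common factor (x - 12):
(x^2 - 20x + 96)/(x - 12) = (x - 8)
Now substitute x = 12:
= (12) - (8) = 4

4


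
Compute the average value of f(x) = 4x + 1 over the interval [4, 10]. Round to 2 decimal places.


Average value = 1/(b-a) * integral from a to b of f(x) dx
First compute the integral of 4x + 1:
F(x) = 2x^2 + x
F(10) = 2 * 100 + 1 * 10 = 210
F(4) = 2 * 16 + 1 * 4 = 36
Integral = 210 - 36 = 174
Average = 174 / (10 - 4) = 174 / 6
= 29 = 29.00

29.00


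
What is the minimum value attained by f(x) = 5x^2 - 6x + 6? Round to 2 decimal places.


For a quadratic f(x) = ax^2 + bx + c with a > 0, the minimum is at the vertex.
Vertex x-coordinate: x = -b/(2a)
x = -(-6) / (2 * 5)
x = 6/10 = 3/5
Substitute back to find the minimum value:
f(3/5) = 5 * (3/5)^2 - 6 * (3/5) + 6
= 9/5 - 18/5 + 6
= 21/5 = 4.20

4.20


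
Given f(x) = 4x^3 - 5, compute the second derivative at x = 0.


First derivative:
f'(x) = 12x^2
Second derivative:
f''(x) = 24x
Substitute x = 0:
f''(0) = 24 * 0 + 0
= 0 + 0
= 0

0


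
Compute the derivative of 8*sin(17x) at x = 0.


Apply the chain rule to differentiate 8*sin(17x):
d/dx [8*sin(17x)]
= 8 * cos(17x) * d/dx(17x)
= 8 * 17 * cos(17x)
= 136 * cos(17x)
Evaluate at x = 0:
= 136 * cos(0)
= 136 * 1
= 136

136


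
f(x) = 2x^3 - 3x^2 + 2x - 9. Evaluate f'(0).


Differentiate f(x) = 2x^3 - 3x^2 + 2x - 9 term by term:
f'(x) = 6x^2 - 6x + 2
Substitute x = 0:
f'(0) = 6 * 0^2 - 6 * 0 + 2
= 0 + 0 + 2
= 2

2


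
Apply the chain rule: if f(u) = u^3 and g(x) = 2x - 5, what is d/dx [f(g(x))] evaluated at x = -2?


Using the chain rule: (f(g(x)))' = f'(g(x)) * g'(x)
First, find g(-2):
g(-2) = 2 * (-2) - 5 = -9
Next, f'(u) = 3u^2
And g'(x) = 2
So f'(g(-2)) * g'(-2)
= 3 * (-9)^2 * 2
= 3 * 81 * 2
= 486

486


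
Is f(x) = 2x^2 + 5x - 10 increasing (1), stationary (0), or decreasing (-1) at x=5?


Compute f'(x) to determine behavior:
f'(x) = 4x + 5
f'(5) = 4 * 5 + 5
= 20 + 5
= 25
Since f'(5) > 0, the function is increasing (1)

1


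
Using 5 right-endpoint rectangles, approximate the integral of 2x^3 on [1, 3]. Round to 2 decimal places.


Right Riemann sum uses right endpoints of each subinterval.
Interval: [1, 3], n = 5
dx = (3 - 1) / 5 = 2/5
Right endpoints: [7/5, 9/5, 11/5, 13/5, 3]
f values: [686/125, 1458/125, 2662/125, 4394/125, 54]
Sum = dx * (sum of f values)
= 2/5 * 638/5
= 1276/25 = 51.04

51.04


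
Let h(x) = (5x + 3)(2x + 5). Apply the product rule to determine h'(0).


Let u(x) = 5x + 3 and v(x) = 2x + 5
u'(x) = 5
v'(x) = 2
Product rule: h'(x) = u'(x)*v(x) + u(x)*v'(x)
= 5 * (2x + 5) + (5x + 3) * 2
At x = 0:
u(0) = 5 * 0 + 3 = 3
v(0) = 2 * 0 + 5 = 5
h'(0) = 5 * 5 + 3 * 2
= 25 + 6
= 31

31


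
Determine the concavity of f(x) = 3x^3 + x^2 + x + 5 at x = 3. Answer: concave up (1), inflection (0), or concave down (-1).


Concavity is determined by the sign of f''(x).
f(x) = 3x^3 + x^2 + x + 5
f'(x) = 9x^2 + 2x + 1
f''(x) = 18x + 2
f''(3) = 18 * 3 + 2
= 54 + 2
= 56
Since f''(3) > 0, the function is concave up (1)

1


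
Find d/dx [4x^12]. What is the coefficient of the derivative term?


We apply the power rule: d/dx [ax^n] = a*n * x^(n-1)
d/dx [4x^12]
= 4 * 12 * x^(12-1)
= 48x^11
The coefficient is 48

48


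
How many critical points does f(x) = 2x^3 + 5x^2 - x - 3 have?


Find where f'(x) = 0:
f(x) = 2x^3 + 5x^2 - x - 3
f'(x) = 6x^2 + 10x - 1
This is a quadratic in x. Use the discriminant to count real roots.
Discriminant = (10)^2 - 4 * 6 * (-1)
= 100 - (-24)
= 124
Since discriminant > 0, f'(x) = 0 has 2 real solutions.
Number of critical points: 2

2


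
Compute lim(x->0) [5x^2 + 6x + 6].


Since polynomials are continuous, we use direct substitution.
lim(x->0) of 5x^2 + 6x + 6
= 5 * 0^2 + 6 * 0 + 6
= 0 + 0 + 6
= 6

6


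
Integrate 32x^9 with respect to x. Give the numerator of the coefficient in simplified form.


Apply the power rule for integration:
integral of ax^n dx = a/(n+1) * x^(n+1) + C
integral of 32x^9 dx
= 32/10 * x^10 + C
= 16/5 * x^10 + C
The coefficient in lowest terms is 16/5, and its numerator is 16

16


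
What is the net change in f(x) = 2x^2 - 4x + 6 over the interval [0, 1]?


Net change = f(b) - f(a)
f(x) = 2x^2 - 4x + 6
Compute f(1):
f(1) = 2 * 1^2 - 4 * 1 + 6
= 2 - 4 + 6
= 4
Compute f(0):
f(0) = 2 * 0^2 - 4 * 0 + 6
= 0 + 0 + 6
= 6
Net change = 4 - 6 = -2

-2


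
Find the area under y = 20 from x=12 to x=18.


The area under a constant function y = 20 is a rectangle.
Width = 18 - 12 = 6
Height = 20
Area = width * height
= 6 * 20
= 120

120


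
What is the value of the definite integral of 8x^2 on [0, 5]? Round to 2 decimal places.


Find the antiderivative of 8x^2:
F(x) = 8/3 * x^3
Apply the Fundamental Theorem of Calculus:
F(5) - F(0)
= 8/3 * 5^3 - 8/3 * 0^3
= 8/3 * (125 - 0)
= 8/3 * 125
= 1000/3 ≈ 333.33

333.33


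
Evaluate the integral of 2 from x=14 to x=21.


The integral of a constant k over [a, b] equals k * (b - a).
integral from 14 to 21 of 2 dx
= 2 * (21 - 14)
= 2 * 7
= 14

14


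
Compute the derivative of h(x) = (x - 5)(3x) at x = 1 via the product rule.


Let u(x) = x - 5 and v(x) = 3x
u'(x) = 1
v'(x) = 3
Product rule: h'(x) = u'(x)*v(x) + u(x)*v'(x)
= 1 * (3x) + (x - 5) * 3
At x = 1:
u(1) = 1 * 1 - 5 = -4
v(1) = 3 * 1 + 0 = 3
h'(1) = 1 * 3 + (-4) * 3
= 3 - 12
= -9

-9


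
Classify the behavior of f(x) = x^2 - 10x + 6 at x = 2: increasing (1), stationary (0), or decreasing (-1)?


Compute f'(x) to determine behavior:
f'(x) = 2x - 10
f'(2) = 2 * 2 - 10
= 4 - 10
= -6
Since f'(2) < 0, the function is decreasing (-1)

-1


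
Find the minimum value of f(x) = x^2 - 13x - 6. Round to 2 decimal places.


For a quadratic f(x) = ax^2 + bx + c with a > 0, the minimum is at the vertex.
Vertex x-coordinate: x = -b/(2a)
x = -(-13) / (2 * 1)
x = 13/2
Substitute back to find the minimum value:
f(13/2) = 1 * (13/2)^2 - 13 * (13/2) - 6
= 169/4 - 169/2 - 6
= -193/4 = -48.25

-48.25


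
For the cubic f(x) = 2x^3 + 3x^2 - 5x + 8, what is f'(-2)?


Differentiate f(x) = 2x^3 + 3x^2 - 5x + 8 term by term:
f'(x) = 6x^2 + 6x - 5
Substitute x = -2:
f'(-2) = 6 * (-2)^2 + 6 * (-2) - 5
= 24 - 12 - 5
= 7

7


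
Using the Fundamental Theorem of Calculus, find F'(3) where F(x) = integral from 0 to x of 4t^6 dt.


By the Fundamental Theorem of Calculus (Part 1):
If F(x) = integral from 0 to x of f(t) dt, then F'(x) = f(x)
Here f(t) = 4t^6
So F'(x) = 4x^6
Evaluate at x = 3:
F'(3) = 4 * 3^6
= 4 * 729
= 2916

2916


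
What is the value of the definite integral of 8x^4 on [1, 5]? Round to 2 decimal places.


Find the antiderivative of 8x^4:
F(x) = 8/5 * x^5
Apply the Fundamental Theorem of Calculus:
F(5) - F(1)
= 8/5 * 5^5 - 8/5 * 1^5
= 8/5 * (3125 - 1)
= 8/5 * 3124
= 24992/5 = 4998.40

4998.40


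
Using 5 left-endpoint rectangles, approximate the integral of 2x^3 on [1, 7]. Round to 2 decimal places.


Left Riemann sum uses left endpoints of each subinterval.
Interval: [1, 7], n = 5
dx = (7 - 1) / 5 = 6/5
Left endpoints: [1, 11/5, 17/5, 23/5, 29/5]
f values: [2, 2662/125, 9826/125, 24334/125, 48778/125]
Sum = dx * (sum of f values)
= 6/5 * 3434/5
= 20604/25 = 824.16

824.16


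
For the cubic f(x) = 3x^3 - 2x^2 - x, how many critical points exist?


Find where f'(x) = 0:
f(x) = 3x^3 - 2x^2 - x
f'(x) = 9x^2 - 4x - 1
This is a quadratic in x. Use the discriminant to count real roots.
Discriminant = (-4)^2 - 4 * 9 * (-1)
= 16 - (-36)
= 52
Since discriminant > 0, f'(x) = 0 has 2 real solutions.
Number of critical points: 2

2


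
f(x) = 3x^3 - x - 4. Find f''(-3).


First derivative:
f'(x) = 9x^2 - 1
Second derivative:
f''(x) = 18x
Substitute x = -3:
f''(-3) = 18 * (-3) + 0
= -54 + 0
= -54

-54


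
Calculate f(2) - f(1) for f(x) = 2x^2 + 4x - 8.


Net change = f(b) - f(a)
f(x) = 2x^2 + 4x - 8
Compute f(2):
f(2) = 2 * 2^2 + 4 * 2 - 8
= 8 + 8 - 8
= 8
Compute f(1):
f(1) = 2 * 1^2 + 4 * 1 - 8
= 2 + 4 - 8
= -2
Net change = 8 - (-2) = 10

10


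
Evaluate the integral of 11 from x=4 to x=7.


The integral of a constant k over [a, b] equals k * (b - a).
integral from 4 to 7 of 11 dx
= 11 * (7 - 4)
= 11 * 3
= 33

33


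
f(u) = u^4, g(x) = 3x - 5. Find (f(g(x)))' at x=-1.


Using the chain rule: (f(g(x)))' = f'(g(x)) * g'(x)
First, find g(-1):
g(-1) = 3 * (-1) - 5 = -8
Next, f'(u) = 4u^3
And g'(x) = 3
So f'(g(-1)) * g'(-1)
= 4 * (-8)^3 * 3
= 4 * (-512) * 3
= -6144

-6144


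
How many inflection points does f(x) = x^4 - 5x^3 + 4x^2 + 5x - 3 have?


Inflection points occur where f''(x) = 0 and concavity changes.
f(x) = x^4 - 5x^3 + 4x^2 + 5x - 3
f'(x) = 4x^3 - 15x^2 + 8x + 5
f''(x) = 12x^2 - 30x + 8
This is a quadratic in x. Use the discriminant to count real roots.
Discriminant = (-30)^2 - 4 * 12 * 8
= 900 - 384
= 516
Since discriminant > 0, f''(x) = 0 has 2 distinct real solutions.
A quadratic with two distinct real roots changes sign at each root, so concavity changes at both.
Number of inflection points: 2

2


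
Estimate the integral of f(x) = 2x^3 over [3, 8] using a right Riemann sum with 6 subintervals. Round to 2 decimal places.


Right Riemann sum uses right endpoints of each subinterval.
Interval: [3, 8], n = 6
dx = (8 - 3) / 6 = 5/6
Right endpoints: [23/6, 14/3, 11/2, 19/3, 43/6, 8]
f values: [12167/108, 5488/27, 1331/4, 13718/27, 79507/108, 1024]
Sum = dx * (sum of f values)
= 5/6 * 35003/12
= 175015/72 ≈ 2430.76

2430.76


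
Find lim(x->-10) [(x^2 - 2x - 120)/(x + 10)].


Direct substitution gives 0/0, so we factor the numerator.
Factor: (x^2 - 2x - 120) = (x + 10)(x - 12)
Cancel the common factor (x + 10):
(x^2 - 2x - 120)/(x + 10) = (x - 12)
Now substitute x = -10:
= (-10) - (12) = -22

-22


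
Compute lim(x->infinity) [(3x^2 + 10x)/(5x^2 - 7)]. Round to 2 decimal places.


For limits at infinity with equal-degree polynomials,
we compare leading coefficients.
Numerator leading term: 3x^2
Denominator leading term: 5x^2
Divide both by x^2:
lim = (3 + 10/x) / (5 - 7/x^2)
As x -> infinity, the 1/x and 1/x^2 terms vanish:
= 3/5 = 0.60

0.60


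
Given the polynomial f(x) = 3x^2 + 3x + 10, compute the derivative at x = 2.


Differentiate term by term using power and sum rules:
f(x) = 3x^2 + 3x + 10
f'(x) = 6x + 3
Substitute x = 2:
f'(2) = 6 * 2 + 3
= 12 + 3
= 15

15


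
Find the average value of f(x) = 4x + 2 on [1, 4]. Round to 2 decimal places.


Average value = 1/(b-a) * integral from a to b of f(x) dx
First compute the integral of 4x + 2:
F(x) = 2x^2 + 2x
F(4) = 2 * 16 + 2 * 4 = 40
F(1) = 2 * 1 + 2 * 1 = 4
Integral = 40 - 4 = 36
Average = 36 / (4 - 1) = 36 / 3
= 12 = 12.00

12.00


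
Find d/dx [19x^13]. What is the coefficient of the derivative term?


We apply the power rule: d/dx [ax^n] = a*n * x^(n-1)
d/dx [19x^13]
= 19 * 13 * x^(13-1)
= 247x^12
The coefficient is 247

247


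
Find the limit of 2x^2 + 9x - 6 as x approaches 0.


Since polynomials are continuous, we use direct substitution.
lim(x->0) of 2x^2 + 9x - 6
= 2 * 0^2 + 9 * 0 - 6
= 0 + 0 - 6
= -6

-6


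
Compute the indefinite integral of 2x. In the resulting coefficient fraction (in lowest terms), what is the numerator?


Apply the power rule for integration:
integral of ax^n dx = a/(n+1) * x^(n+1) + C
integral of 2x dx
= 2/2 * x^2 + C
= 1 * x^2 + C
The coefficient in lowest terms is 1 = 1/1, so its numerator is 1

1


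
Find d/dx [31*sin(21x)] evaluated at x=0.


Apply the chain rule to differentiate 31*sin(21x):
d/dx [31*sin(21x)]
= 31 * cos(21x) * d/dx(21x)
= 31 * 21 * cos(21x)
= 651 * cos(21x)
Evaluate at x = 0:
= 651 * cos(0)
= 651 * 1
= 651

651


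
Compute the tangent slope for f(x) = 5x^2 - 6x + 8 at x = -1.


The slope of the tangent line equals f'(x) at the point.
f(x) = 5x^2 - 6x + 8
f'(x) = 10x - 6
At x = -1:
f'(-1) = 10 * (-1) - 6
= -10 - 6
= -16

-16


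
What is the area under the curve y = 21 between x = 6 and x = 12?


The area under a constant function y = 21 is a rectangle.
Width = 12 - 6 = 6
Height = 21
Area = width * height
= 6 * 21
= 126

126


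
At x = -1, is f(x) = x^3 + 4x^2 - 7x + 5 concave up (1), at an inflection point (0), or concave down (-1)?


Concavity is determined by the sign of f''(x).
f(x) = x^3 + 4x^2 - 7x + 5
f'(x) = 3x^2 + 8x - 7
f''(x) = 6x + 8
f''(-1) = 6 * (-1) + 8
= -6 + 8
= 2
Since f''(-1) > 0, the function is concave up (1)

1


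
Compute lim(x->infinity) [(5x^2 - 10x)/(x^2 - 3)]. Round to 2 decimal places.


For limits at infinity with equal-degree polynomials,
we compare leading coefficients.
Numerator leading term: 5x^2
Denominator leading term: x^2
Divide both by x^2:
lim = (5 - 10/x) / (1 - 3/x^2)
As x -> infinity, the 1/x and 1/x^2 terms vanish:
= 5/1 = 5 = 5.00

5.00


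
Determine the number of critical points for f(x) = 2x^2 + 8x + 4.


Find where f'(x) = 0:
f'(x) = 4x + 8
Set f'(x) = 0:
4x + 8 = 0
x = -8 / 4 = -2
This is a linear equation in x, so there is exactly one solution.
Number of critical points: 1

1


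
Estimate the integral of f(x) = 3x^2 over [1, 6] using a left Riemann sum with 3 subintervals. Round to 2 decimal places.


Left Riemann sum uses left endpoints of each subinterval.
Interval: [1, 6], n = 3
dx = (6 - 1) / 3 = 5/3
Left endpoints: [1, 8/3, 13/3]
f values: [3, 64/3, 169/3]
Sum = dx * (sum of f values)
= 5/3 * 242/3
= 1210/9 ≈ 134.44

134.44


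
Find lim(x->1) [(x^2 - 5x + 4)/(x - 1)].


Direct substitution gives 0/0, so we factor the numerator.
Factor: (x^2 - 5x + 4) = (x - 1)(x - 4)
Cancel the common factor (x - 1):
(x^2 - 5x + 4)/(x - 1) = (x - 4)
Now substitute x = 1:
= (1) - (4) = -3

-3


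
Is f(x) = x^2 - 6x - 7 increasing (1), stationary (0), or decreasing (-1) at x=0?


Compute f'(x) to determine behavior:
f'(x) = 2x - 6
f'(0) = 2 * 0 - 6
= 0 - 6
= -6
Since f'(0) < 0, the function is decreasing (-1)

-1


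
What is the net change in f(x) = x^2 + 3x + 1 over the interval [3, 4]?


Net change = f(b) - f(a)
f(x) = x^2 + 3x + 1
Compute f(4):
f(4) = 1 * 4^2 + 3 * 4 + 1
= 16 + 12 + 1
= 29
Compute f(3):
f(3) = 1 * 3^2 + 3 * 3 + 1
= 9 + 9 + 1
= 19
Net change = 29 - 19 = 10

10


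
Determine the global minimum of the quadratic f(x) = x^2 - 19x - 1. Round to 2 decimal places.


For a quadratic f(x) = ax^2 + bx + c with a > 0, the minimum is at the vertex.
Vertex x-coordinate: x = -b/(2a)
x = -(-19) / (2 * 1)
x = 19/2
Substitute back to find the minimum value:
f(19/2) = 1 * (19/2)^2 - 19 * (19/2) - 1
= 361/4 - 361/2 - 1
= -365/4 = -91.25

-91.25


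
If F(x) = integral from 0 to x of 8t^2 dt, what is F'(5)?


By the Fundamental Theorem of Calculus (Part 1):
If F(x) = integral from 0 to x of f(t) dt, then F'(x) = f(x)
Here f(t) = 8t^2
So F'(x) = 8x^2
Evaluate at x = 5:
F'(5) = 8 * 5^2
= 8 * 25
= 200

200


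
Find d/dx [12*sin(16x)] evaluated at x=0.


Apply the chain rule to differentiate 12*sin(16x):
d/dx [12*sin(16x)]
= 12 * cos(16x) * d/dx(16x)
= 12 * 16 * cos(16x)
= 192 * cos(16x)
Evaluate at x = 0:
= 192 * cos(0)
= 192 * 1
= 192

192


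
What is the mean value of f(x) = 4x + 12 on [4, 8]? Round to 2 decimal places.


Average value = 1/(b-a) * integral from a to b of f(x) dx
First compute the integral of 4x + 12:
F(x) = 2x^2 + 12x
F(8) = 2 * 64 + 12 * 8 = 224
F(4) = 2 * 16 + 12 * 4 = 80
Integral = 224 - 80 = 144
Average = 144 / (8 - 4) = 144 / 4
= 36 = 36.00

36.00


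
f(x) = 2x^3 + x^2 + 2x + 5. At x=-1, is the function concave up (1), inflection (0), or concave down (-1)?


Concavity is determined by the sign of f''(x).
f(x) = 2x^3 + x^2 + 2x + 5
f'(x) = 6x^2 + 2x + 2
f''(x) = 12x + 2
f''(-1) = 12 * (-1) + 2
= -12 + 2
= -10
Since f''(-1) < 0, the function is concave down (-1)

-1


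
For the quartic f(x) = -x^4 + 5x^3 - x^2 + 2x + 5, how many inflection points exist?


Inflection points occur where f''(x) = 0 and concavity changes.
f(x) = -x^4 + 5x^3 - x^2 + 2x + 5
f'(x) = -4x^3 + 15x^2 - 2x + 2
f''(x) = -12x^2 + 30x - 2
This is a quadratic in x. Use the discriminant to count real roots.
Discriminant = (30)^2 - 4 * (-12) * (-2)
= 900 - 96
= 804
Since discriminant > 0, f''(x) = 0 has 2 distinct real solutions.
A quadratic with two distinct real roots changes sign at each root, so concavity changes at both.
Number of inflection points: 2

2


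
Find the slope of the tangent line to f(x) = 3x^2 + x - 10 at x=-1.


The slope of the tangent line equals f'(x) at the point.
f(x) = 3x^2 + x - 10
f'(x) = 6x + 1
At x = -1:
f'(-1) = 6 * (-1) + 1
= -6 + 1
= -5

-5


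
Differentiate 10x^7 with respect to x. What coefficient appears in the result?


We apply the power rule: d/dx [ax^n] = a*n * x^(n-1)
d/dx [10x^7]
= 10 * 7 * x^(7-1)
= 70x^6
The coefficient is 70

70


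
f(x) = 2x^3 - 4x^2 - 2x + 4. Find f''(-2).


First derivative:
f'(x) = 6x^2 - 8x - 2
Second derivative:
f''(x) = 12x - 8
Substitute x = -2:
f''(-2) = 12 * (-2) - 8
= -24 - 8
= -32

-32


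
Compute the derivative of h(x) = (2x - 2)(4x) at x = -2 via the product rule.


Let u(x) = 2x - 2 and v(x) = 4x
u'(x) = 2
v'(x) = 4
Product rule: h'(x) = u'(x)*v(x) + u(x)*v'(x)
= 2 * (4x) + (2x - 2) * 4
At x = -2:
u(-2) = 2 * (-2) - 2 = -6
v(-2) = 4 * (-2) + 0 = -8
h'(-2) = 2 * (-8) + (-6) * 4
= -16 - 24
= -40

-40


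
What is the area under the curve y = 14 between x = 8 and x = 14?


The area under a constant function y = 14 is a rectangle.
Width = 14 - 8 = 6
Height = 14
Area = width * height
= 6 * 14
= 84

84


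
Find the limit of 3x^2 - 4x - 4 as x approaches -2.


Since polynomials are continuous, we use direct substitution.
lim(x->-2) of 3x^2 - 4x - 4
= 3 * (-2)^2 - 4 * (-2) - 4
= 12 + 8 - 4
= 16

16


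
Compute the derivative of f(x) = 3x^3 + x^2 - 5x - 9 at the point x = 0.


Differentiate f(x) = 3x^3 + x^2 - 5x - 9 term by term:
f'(x) = 9x^2 + 2x - 5
Substitute x = 0:
f'(0) = 9 * 0^2 + 2 * 0 - 5
= 0 + 0 - 5
= -5

-5


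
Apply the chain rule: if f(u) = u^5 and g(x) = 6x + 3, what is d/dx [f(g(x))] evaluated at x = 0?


Using the chain rule: (f(g(x)))' = f'(g(x)) * g'(x)
First, find g(0):
g(0) = 6 * 0 + 3 = 3
Next, f'(u) = 5u^4
And g'(x) = 6
So f'(g(0)) * g'(0)
= 5 * 3^4 * 6
= 5 * 81 * 6
= 2430

2430


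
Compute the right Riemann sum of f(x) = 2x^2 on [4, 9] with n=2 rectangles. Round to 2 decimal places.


Right Riemann sum uses right endpoints of each subinterval.
Interval: [4, 9], n = 2
dx = (9 - 4) / 2 = 5/2
Right endpoints: [13/2, 9]
f values: [169/2, 162]
Sum = dx * (sum of f values)
= 5/2 * 493/2
= 2465/4 = 616.25

616.25


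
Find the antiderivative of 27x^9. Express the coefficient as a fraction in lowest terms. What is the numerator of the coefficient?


Apply the power rule for integration:
integral of ax^n dx = a/(n+1) * x^(n+1) + C
integral of 27x^9 dx
= 27/10 * x^10 + C
The coefficient in lowest terms is 27/10, and its numerator is 27

27


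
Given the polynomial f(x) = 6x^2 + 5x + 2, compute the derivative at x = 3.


Differentiate term by term using power and sum rules:
f(x) = 6x^2 + 5x + 2
f'(x) = 12x + 5
Substitute x = 3:
f'(3) = 12 * 3 + 5
= 36 + 5
= 41

41


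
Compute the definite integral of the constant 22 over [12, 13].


The integral of a constant k over [a, b] equals k * (b - a).
integral from 12 to 13 of 22 dx
= 22 * (13 - 12)
= 22 * 1
= 22

22


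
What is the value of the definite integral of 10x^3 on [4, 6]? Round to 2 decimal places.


Find the antiderivative of 10x^3:
F(x) = 10/4 * x^4
Apply the Fundamental Theorem of Calculus:
F(6) - F(4)
= 10/4 * 6^4 - 10/4 * 4^4
= 10/4 * (1296 - 256)
= 10/4 * 1040
= 2600 = 2600.00

2600.00


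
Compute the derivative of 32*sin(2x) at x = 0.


Apply the chain rule to differentiate 32*sin(2x):
d/dx [32*sin(2x)]
= 32 * cos(2x) * d/dx(2x)
= 32 * 2 * cos(2x)
= 64 * cos(2x)
Evaluate at x = 0:
= 64 * cos(0)
= 64 * 1
= 64

64


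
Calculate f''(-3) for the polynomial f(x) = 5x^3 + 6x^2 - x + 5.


First derivative:
f'(x) = 15x^2 + 12x - 1
Second derivative:
f''(x) = 30x + 12
Substitute x = -3:
f''(-3) = 30 * (-3) + 12
= -90 + 12
= -78

-78


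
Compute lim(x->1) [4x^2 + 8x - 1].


Since polynomials are continuous, we use direct substitution.
lim(x->1) of 4x^2 + 8x - 1
= 4 * 1^2 + 8 * 1 - 1
= 4 + 8 - 1
= 11

11


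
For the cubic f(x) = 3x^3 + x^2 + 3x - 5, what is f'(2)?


Differentiate f(x) = 3x^3 + x^2 + 3x - 5 term by term:
f'(x) = 9x^2 + 2x + 3
Substitute x = 2:
f'(2) = 9 * 2^2 + 2 * 2 + 3
= 36 + 4 + 3
= 43

43


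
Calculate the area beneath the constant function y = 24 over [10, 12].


The area under a constant function y = 24 is a rectangle.
Width = 12 - 10 = 2
Height = 24
Area = width * height
= 2 * 24
= 48

48


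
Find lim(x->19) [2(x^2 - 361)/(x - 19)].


Direct substitution gives 0/0, so we factor the numerator.
Factor: 2(x^2 - 361) = 2 * (x - 19)(x + 19)
Cancel the common factor (x - 19):
2(x^2 - 361)/(x - 19) = 2 * (x + 19)
Now substitute x = 19:
= 2 * (19 + 19) = 76

76


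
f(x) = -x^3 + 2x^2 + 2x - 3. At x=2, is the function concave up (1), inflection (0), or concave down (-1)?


Concavity is determined by the sign of f''(x).
f(x) = -x^3 + 2x^2 + 2x - 3
f'(x) = -3x^2 + 4x + 2
f''(x) = -6x + 4
f''(2) = -6 * 2 + 4
= -12 + 4
= -8
Since f''(2) < 0, the function is concave down (-1)

-1


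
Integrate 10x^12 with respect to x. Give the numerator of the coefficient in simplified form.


Apply the power rule for integration:
integral of ax^n dx = a/(n+1) * x^(n+1) + C
integral of 10x^12 dx
= 10/13 * x^13 + C
The coefficient in lowest terms is 10/13, and its numerator is 10

10


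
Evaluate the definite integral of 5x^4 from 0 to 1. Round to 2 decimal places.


Find the antiderivative of 5x^4:
F(x) = 5/5 * x^5
Apply the Fundamental Theorem of Calculus:
F(1) - F(0)
= 5/5 * 1^5 - 5/5 * 0^5
= 5/5 * (1 - 0)
= 5/5 * 1
= 1 = 1.00

1.00


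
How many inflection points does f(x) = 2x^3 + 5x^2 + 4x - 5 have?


Inflection points occur where f''(x) = 0 and concavity changes.
f(x) = 2x^3 + 5x^2 + 4x - 5
f'(x) = 6x^2 + 10x + 4
f''(x) = 12x + 10
Set f''(x) = 0:
12x + 10 = 0
x = -10 / 12 = -5/6
Since f''(x) is linear (degree 1), it changes sign at this point.
Therefore there is exactly 1 inflection point.

1


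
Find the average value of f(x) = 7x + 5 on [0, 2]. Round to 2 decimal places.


Average value = 1/(b-a) * integral from a to b of f(x) dx
First compute the integral of 7x + 5:
F(x) = (7/2)x^2 + 5x
F(2) = 7/2 * 4 + 5 * 2 = 24
F(0) = 7/2 * 0 + 5 * 0 = 0
Integral = 24 - 0 = 24
Average = 24 / (2 - 0) = 24 / 2
= 12 = 12.00

12.00


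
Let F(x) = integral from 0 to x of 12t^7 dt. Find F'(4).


By the Fundamental Theorem of Calculus (Part 1):
If F(x) = integral from 0 to x of f(t) dt, then F'(x) = f(x)
Here f(t) = 12t^7
So F'(x) = 12x^7
Evaluate at x = 4:
F'(4) = 12 * 4^7
= 12 * 16384
= 196608

196608


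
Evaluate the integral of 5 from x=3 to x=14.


The integral of a constant k over [a, b] equals k * (b - a).
integral from 3 to 14 of 5 dx
= 5 * (14 - 3)
= 5 * 11
= 55

55


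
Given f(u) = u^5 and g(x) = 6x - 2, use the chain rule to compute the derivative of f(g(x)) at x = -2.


Using the chain rule: (f(g(x)))' = f'(g(x)) * g'(x)
First, find g(-2):
g(-2) = 6 * (-2) - 2 = -14
Next, f'(u) = 5u^4
And g'(x) = 6
So f'(g(-2)) * g'(-2)
= 5 * (-14)^4 * 6
= 5 * 38416 * 6
= 1152480

1152480


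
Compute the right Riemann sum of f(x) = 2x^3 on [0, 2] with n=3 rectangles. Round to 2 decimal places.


Right Riemann sum uses right endpoints of each subinterval.
Interval: [0, 2], n = 3
dx = (2 - 0) / 3 = 2/3
Right endpoints: [2/3, 4/3, 2]
f values: [16/27, 128/27, 16]
Sum = dx * (sum of f values)
= 2/3 * 64/3
= 128/9 ≈ 14.22

14.22


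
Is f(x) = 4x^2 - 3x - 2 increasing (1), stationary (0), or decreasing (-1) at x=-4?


Compute f'(x) to determine behavior:
f'(x) = 8x - 3
f'(-4) = 8 * (-4) - 3
= -32 - 3
= -35
Since f'(-4) < 0, the function is decreasing (-1)

-1


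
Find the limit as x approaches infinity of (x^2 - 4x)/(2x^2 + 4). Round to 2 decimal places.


For limits at infinity with equal-degree polynomials,
we compare leading coefficients.
Numerator leading term: x^2
Denominator leading term: 2x^2
Divide both by x^2:
lim = (1 - 4/x) / (2 + 4/x^2)
As x -> infinity, the 1/x and 1/x^2 terms vanish:
= 1/2 = 0.50

0.50


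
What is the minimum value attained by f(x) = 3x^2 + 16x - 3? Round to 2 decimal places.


For a quadratic f(x) = ax^2 + bx + c with a > 0, the minimum is at the vertex.
Vertex x-coordinate: x = -b/(2a)
x = -(16) / (2 * 3)
x = -16/6 = -8/3
Substitute back to find the minimum value:
f(-8/3) = 3 * (-8/3)^2 + 16 * (-8/3) - 3
= 64/3 - 128/3 - 3
= -73/3 ≈ -24.33

-24.33


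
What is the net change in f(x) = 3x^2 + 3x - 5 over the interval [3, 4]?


Net change = f(b) - f(a)
f(x) = 3x^2 + 3x - 5
Compute f(4):
f(4) = 3 * 4^2 + 3 * 4 - 5
= 48 + 12 - 5
= 55
Compute f(3):
f(3) = 3 * 3^2 + 3 * 3 - 5
= 27 + 9 - 5
= 31
Net change = 55 - 31 = 24

24


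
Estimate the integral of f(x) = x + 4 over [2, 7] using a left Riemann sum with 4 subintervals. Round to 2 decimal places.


Left Riemann sum uses left endpoints of each subinterval.
Interval: [2, 7], n = 4
dx = (7 - 2) / 4 = 5/4
Left endpoints: [2, 13/4, 9/2, 23/4]
f values: [6, 29/4, 17/2, 39/4]
Sum = dx * (sum of f values)
= 5/4 * 63/2
= 315/8 ≈ 39.38

39.38


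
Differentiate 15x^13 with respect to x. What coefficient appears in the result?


We apply the power rule: d/dx [ax^n] = a*n * x^(n-1)
d/dx [15x^13]
= 15 * 13 * x^(13-1)
= 195x^12
The coefficient is 195

195


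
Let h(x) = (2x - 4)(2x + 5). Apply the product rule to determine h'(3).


Let u(x) = 2x - 4 and v(x) = 2x + 5
u'(x) = 2
v'(x) = 2
Product rule: h'(x) = u'(x)*v(x) + u(x)*v'(x)
= 2 * (2x + 5) + (2x - 4) * 2
At x = 3:
u(3) = 2 * 3 - 4 = 2
v(3) = 2 * 3 + 5 = 11
h'(3) = 2 * 11 + 2 * 2
= 22 + 4
= 26

26


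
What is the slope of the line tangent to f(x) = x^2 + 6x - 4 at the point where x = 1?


The slope of the tangent line equals f'(x) at the point.
f(x) = x^2 + 6x - 4
f'(x) = 2x + 6
At x = 1:
f'(1) = 2 * 1 + 6
= 2 + 6
= 8

8


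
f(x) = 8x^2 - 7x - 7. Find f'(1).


Differentiate term by term using power and sum rules:
f(x) = 8x^2 - 7x - 7
f'(x) = 16x - 7
Substitute x = 1:
f'(1) = 16 * 1 - 7
= 16 - 7
= 9

9


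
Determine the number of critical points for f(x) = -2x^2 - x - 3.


Find where f'(x) = 0:
f'(x) = -4x - 1
Set f'(x) = 0:
-4x - 1 = 0
x = 1 / (-4) = -1/4
This is a linear equation in x, so there is exactly one solution.
Number of critical points: 1

1


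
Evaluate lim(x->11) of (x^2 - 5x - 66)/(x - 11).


Direct substitution gives 0/0, so we factor the numerator.
Factor: (x^2 - 5x - 66) = (x - 11)(x + 6)
Cancel the common factor (x - 11):
(x^2 - 5x - 66)/(x - 11) = (x + 6)
Now substitute x = 11:
= (11) - (-6) = 17

17


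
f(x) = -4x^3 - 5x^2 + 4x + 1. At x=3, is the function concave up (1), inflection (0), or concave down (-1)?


Concavity is determined by the sign of f''(x).
f(x) = -4x^3 - 5x^2 + 4x + 1
f'(x) = -12x^2 - 10x + 4
f''(x) = -24x - 10
f''(3) = -24 * 3 - 10
= -72 - 10
= -82
Since f''(3) < 0, the function is concave down (-1)

-1


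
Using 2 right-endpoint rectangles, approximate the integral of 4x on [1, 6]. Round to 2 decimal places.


Right Riemann sum uses right endpoints of each subinterval.
Interval: [1, 6], n = 2
dx = (6 - 1) / 2 = 5/2
Right endpoints: [7/2, 6]
f values: [14, 24]
Sum = dx * (sum of f values)
= 5/2 * 38
= 95 = 95.00

95.00


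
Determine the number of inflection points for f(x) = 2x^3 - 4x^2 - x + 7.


Inflection points occur where f''(x) = 0 and concavity changes.
f(x) = 2x^3 - 4x^2 - x + 7
f'(x) = 6x^2 - 8x - 1
f''(x) = 12x - 8
Set f''(x) = 0:
12x - 8 = 0
x = 8 / 12 = 2/3
Since f''(x) is linear (degree 1), it changes sign at this point.
Therefore there is exactly 1 inflection point.

1


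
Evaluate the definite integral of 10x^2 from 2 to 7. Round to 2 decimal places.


Find the antiderivative of 10x^2:
F(x) = 10/3 * x^3
Apply the Fundamental Theorem of Calculus:
F(7) - F(2)
= 10/3 * 7^3 - 10/3 * 2^3
= 10/3 * (343 - 8)
= 10/3 * 335
= 3350/3 ≈ 1116.67

1116.67
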